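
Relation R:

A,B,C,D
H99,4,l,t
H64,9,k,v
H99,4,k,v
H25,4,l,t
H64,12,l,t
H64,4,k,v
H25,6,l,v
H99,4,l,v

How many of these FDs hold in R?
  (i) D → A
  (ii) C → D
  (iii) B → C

(i) D → A: D=t: 3 rows → A takes values {H99, H25, H64} — violation; D=v: 5 rows → A takes values {H64, H99, H25} — violation — fails.
(ii) C → D: C=l: 5 rows → D takes values {t, v} — violation — fails.
(iii) B → C: B=4: 5 rows → C takes values {l, k} — violation — fails.
None of the 3 dependencies hold.

0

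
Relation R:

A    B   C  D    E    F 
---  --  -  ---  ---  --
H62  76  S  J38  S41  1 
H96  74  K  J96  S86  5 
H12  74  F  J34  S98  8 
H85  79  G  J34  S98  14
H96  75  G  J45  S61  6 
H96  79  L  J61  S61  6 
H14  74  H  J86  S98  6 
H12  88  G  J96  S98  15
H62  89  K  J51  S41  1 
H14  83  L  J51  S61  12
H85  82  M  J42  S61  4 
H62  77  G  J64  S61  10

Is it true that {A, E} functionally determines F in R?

No

(A=H62, E=S41): 2 rows → F = 1, 1 ✓
(A=H96, E=S86): 1 row → F = 5 ✓
(A=H12, E=S98): 2 rows → F takes values {8, 15} — violation
(A=H85, E=S98): 1 row → F = 14 ✓
(A=H96, E=S61): 2 rows → F = 6, 6 ✓
(A=H14, E=S98): 1 row → F = 6 ✓
(A=H14, E=S61): 1 row → F = 12 ✓
(A=H85, E=S61): 1 row → F = 4 ✓
(A=H62, E=S61): 1 row → F = 10 ✓
Two rows agree on {A, E} but differ on F, so {A, E} -> F does not hold.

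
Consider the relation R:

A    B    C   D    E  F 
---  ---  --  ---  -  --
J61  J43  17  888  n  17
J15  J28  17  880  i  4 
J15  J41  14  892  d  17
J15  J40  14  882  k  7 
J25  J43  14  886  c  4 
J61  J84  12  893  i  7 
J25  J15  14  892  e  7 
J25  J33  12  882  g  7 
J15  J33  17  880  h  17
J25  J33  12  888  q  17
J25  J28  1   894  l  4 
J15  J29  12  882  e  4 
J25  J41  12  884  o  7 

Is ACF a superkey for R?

No

Two distinct rows share (A=J25, C=12, F=7), so ACF does not determine every attribute — not a superkey.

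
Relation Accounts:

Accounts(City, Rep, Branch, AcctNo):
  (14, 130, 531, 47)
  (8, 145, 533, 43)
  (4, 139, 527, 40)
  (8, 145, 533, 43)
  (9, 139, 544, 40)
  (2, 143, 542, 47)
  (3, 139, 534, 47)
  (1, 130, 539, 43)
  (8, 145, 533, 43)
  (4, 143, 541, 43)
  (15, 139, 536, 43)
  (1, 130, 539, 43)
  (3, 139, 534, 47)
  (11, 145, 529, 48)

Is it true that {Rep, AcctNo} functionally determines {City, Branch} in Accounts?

(Rep=130, AcctNo=47): 1 row → {City,Branch} = (14, 531) ✓
(Rep=145, AcctNo=43): 3 rows → {City,Branch} = (8, 533), (8, 533), (8, 533) ✓
(Rep=139, AcctNo=40): 2 rows → {City,Branch} takes values {(4, 527), (9, 544)} — violation
(Rep=143, AcctNo=47): 1 row → {City,Branch} = (2, 542) ✓
(Rep=139, AcctNo=47): 2 rows → {City,Branch} = (3, 534), (3, 534) ✓
(Rep=130, AcctNo=43): 2 rows → {City,Branch} = (1, 539), (1, 539) ✓
(Rep=143, AcctNo=43): 1 row → {City,Branch} = (4, 541) ✓
(Rep=139, AcctNo=43): 1 row → {City,Branch} = (15, 536) ✓
(Rep=145, AcctNo=48): 1 row → {City,Branch} = (11, 529) ✓
Two rows agree on {Rep, AcctNo} but differ on {City, Branch}, so {Rep, AcctNo} → {City, Branch} does not hold.

No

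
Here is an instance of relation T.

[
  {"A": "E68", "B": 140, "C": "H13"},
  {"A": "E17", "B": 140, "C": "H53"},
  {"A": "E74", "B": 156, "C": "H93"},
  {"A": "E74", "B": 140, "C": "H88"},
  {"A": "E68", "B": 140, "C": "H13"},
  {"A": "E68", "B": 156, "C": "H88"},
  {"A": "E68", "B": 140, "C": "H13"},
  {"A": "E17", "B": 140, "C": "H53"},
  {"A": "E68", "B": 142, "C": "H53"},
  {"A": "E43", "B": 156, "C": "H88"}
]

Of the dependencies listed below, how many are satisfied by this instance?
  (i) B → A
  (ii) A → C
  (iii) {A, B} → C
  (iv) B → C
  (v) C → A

1

(i) B → A: B=140: 6 rows → A takes values {E68, E17, E74} — violation; B=156: 3 rows → A takes values {E74, E68, E43} — violation — fails.
(ii) A → C: A=E68: 5 rows → C takes values {H13, H88, H53} — violation; A=E74: 2 rows → C takes values {H93, H88} — violation — fails.
(iii) {A, B} → C: every LHS value maps to a single RHS value — holds.
(iv) B → C: B=140: 6 rows → C takes values {H13, H53, H88} — violation; B=156: 3 rows → C takes values {H93, H88} — violation — fails.
(v) C → A: C=H53: 3 rows → A takes values {E17, E68} — violation; C=H88: 3 rows → A takes values {E74, E68, E43} — violation — fails.
1 of the 5 dependencies holds.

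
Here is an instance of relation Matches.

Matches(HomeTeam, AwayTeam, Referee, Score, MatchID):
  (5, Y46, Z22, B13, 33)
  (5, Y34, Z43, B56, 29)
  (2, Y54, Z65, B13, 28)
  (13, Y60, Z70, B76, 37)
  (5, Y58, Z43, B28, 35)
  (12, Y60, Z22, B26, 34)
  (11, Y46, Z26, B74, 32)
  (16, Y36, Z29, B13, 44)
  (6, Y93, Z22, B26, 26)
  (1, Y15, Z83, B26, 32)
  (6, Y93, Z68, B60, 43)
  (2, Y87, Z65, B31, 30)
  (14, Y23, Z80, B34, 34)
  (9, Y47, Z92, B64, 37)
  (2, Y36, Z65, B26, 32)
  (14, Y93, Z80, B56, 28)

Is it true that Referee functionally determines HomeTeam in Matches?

Referee=Z22: 3 rows → HomeTeam takes values {5, 12, 6} — violation
Referee=Z43: 2 rows → HomeTeam = 5, 5 ✓
Referee=Z65: 3 rows → HomeTeam = 2, 2, 2 ✓
Referee=Z70: 1 row → HomeTeam = 13 ✓
Referee=Z26: 1 row → HomeTeam = 11 ✓
Referee=Z29: 1 row → HomeTeam = 16 ✓
Referee=Z83: 1 row → HomeTeam = 1 ✓
Referee=Z68: 1 row → HomeTeam = 6 ✓
Referee=Z80: 2 rows → HomeTeam = 14, 14 ✓
Referee=Z92: 1 row → HomeTeam = 9 ✓
Two rows agree on Referee but differ on HomeTeam, so Referee -> HomeTeam does not hold.

No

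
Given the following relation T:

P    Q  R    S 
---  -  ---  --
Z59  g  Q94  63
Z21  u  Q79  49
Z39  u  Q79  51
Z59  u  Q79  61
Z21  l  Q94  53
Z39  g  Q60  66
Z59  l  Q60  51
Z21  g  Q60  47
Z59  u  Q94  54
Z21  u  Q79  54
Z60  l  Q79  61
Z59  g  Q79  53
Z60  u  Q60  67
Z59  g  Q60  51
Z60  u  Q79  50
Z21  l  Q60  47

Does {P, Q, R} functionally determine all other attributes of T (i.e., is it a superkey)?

No

Two distinct rows share (P=Z21, Q=u, R=Q79), so {P, Q, R} does not determine every attribute — not a superkey.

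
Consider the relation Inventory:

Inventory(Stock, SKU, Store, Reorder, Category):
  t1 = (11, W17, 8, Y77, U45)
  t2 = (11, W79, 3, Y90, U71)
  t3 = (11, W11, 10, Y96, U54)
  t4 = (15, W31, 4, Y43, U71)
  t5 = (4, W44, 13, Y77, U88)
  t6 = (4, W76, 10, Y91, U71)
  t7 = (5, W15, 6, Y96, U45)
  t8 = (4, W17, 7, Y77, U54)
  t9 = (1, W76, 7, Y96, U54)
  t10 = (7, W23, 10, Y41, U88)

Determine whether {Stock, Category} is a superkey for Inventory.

Yes

All 10 rows have distinct {Stock, Category} values, so {Stock, Category} → (all attributes) holds and {Stock, Category} is a superkey.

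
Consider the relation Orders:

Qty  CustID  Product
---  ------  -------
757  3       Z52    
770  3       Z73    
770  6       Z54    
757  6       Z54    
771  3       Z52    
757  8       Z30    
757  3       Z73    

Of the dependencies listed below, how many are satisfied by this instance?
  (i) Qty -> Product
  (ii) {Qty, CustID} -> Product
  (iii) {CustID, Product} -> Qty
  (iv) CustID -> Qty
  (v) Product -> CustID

1

(i) Qty -> Product: Qty=757: 4 rows → Product takes values {Z52, Z54, Z30, Z73} — violation; Qty=770: 2 rows → Product takes values {Z73, Z54} — violation — fails.
(ii) {Qty, CustID} -> Product: (Qty=757, CustID=3): 2 rows → Product takes values {Z52, Z73} — violation — fails.
(iii) {CustID, Product} -> Qty: (CustID=3, Product=Z52): 2 rows → Qty takes values {757, 771} — violation; (CustID=3, Product=Z73): 2 rows → Qty takes values {770, 757} — violation; (CustID=6, Product=Z54): 2 rows → Qty takes values {770, 757} — violation — fails.
(iv) CustID -> Qty: CustID=3: 4 rows → Qty takes values {757, 770, 771} — violation; CustID=6: 2 rows → Qty takes values {770, 757} — violation — fails.
(v) Product -> CustID: every LHS value maps to a single RHS value — holds.
1 of the 5 dependencies holds.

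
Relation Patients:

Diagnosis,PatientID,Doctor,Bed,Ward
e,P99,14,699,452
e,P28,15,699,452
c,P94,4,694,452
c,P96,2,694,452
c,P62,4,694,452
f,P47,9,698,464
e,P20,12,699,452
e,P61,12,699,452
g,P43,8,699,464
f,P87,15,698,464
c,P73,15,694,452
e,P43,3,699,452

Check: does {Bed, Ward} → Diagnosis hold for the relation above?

Yes

(Bed=699, Ward=452): 5 rows → Diagnosis = e, e, e, e, e ✓
(Bed=694, Ward=452): 4 rows → Diagnosis = c, c, c, c ✓
(Bed=698, Ward=464): 2 rows → Diagnosis = f, f ✓
(Bed=699, Ward=464): 1 row → Diagnosis = g ✓
Every {Bed, Ward} value is associated with a single Diagnosis value, so {Bed, Ward} → Diagnosis holds.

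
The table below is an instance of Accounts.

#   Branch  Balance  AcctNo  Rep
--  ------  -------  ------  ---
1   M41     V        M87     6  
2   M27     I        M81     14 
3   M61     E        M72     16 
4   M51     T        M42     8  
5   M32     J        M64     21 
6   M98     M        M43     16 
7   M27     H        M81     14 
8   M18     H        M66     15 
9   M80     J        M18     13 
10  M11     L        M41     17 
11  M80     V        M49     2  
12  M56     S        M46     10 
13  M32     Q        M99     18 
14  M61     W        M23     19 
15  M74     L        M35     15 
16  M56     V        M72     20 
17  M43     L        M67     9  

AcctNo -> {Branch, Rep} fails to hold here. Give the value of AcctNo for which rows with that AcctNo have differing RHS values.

AcctNo=M87: row 1 → {Branch,Rep} = (M41, 6) ✓
AcctNo=M81: rows 2, 7 → {Branch,Rep} = (M27, 14), (M27, 14) ✓
AcctNo=M72: rows 3, 16 → {Branch,Rep} takes values {(M61, 16), (M56, 20)} — violation
AcctNo=M42: row 4 → {Branch,Rep} = (M51, 8) ✓
AcctNo=M64: row 5 → {Branch,Rep} = (M32, 21) ✓
AcctNo=M43: row 6 → {Branch,Rep} = (M98, 16) ✓
AcctNo=M66: row 8 → {Branch,Rep} = (M18, 15) ✓
AcctNo=M18: row 9 → {Branch,Rep} = (M80, 13) ✓
AcctNo=M41: row 10 → {Branch,Rep} = (M11, 17) ✓
AcctNo=M49: row 11 → {Branch,Rep} = (M80, 2) ✓
AcctNo=M46: row 12 → {Branch,Rep} = (M56, 10) ✓
AcctNo=M99: row 13 → {Branch,Rep} = (M32, 18) ✓
AcctNo=M23: row 14 → {Branch,Rep} = (M61, 19) ✓
AcctNo=M35: row 15 → {Branch,Rep} = (M74, 15) ✓
AcctNo=M67: row 17 → {Branch,Rep} = (M43, 9) ✓
The only AcctNo value with inconsistent RHS is AcctNo=M72.

M72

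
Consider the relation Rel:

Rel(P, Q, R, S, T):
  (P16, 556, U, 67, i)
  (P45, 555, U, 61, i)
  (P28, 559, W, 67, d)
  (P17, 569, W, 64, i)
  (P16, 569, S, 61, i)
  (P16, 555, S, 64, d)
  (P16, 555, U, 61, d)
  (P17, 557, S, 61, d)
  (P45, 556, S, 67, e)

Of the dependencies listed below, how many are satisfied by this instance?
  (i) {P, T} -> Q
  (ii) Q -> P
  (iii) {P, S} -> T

(i) {P, T} -> Q: (P=P16, T=i): 2 rows → Q takes values {556, 569} — violation — fails.
(ii) Q -> P: Q=556: 2 rows → P takes values {P16, P45} — violation; Q=555: 3 rows → P takes values {P45, P16} — violation; Q=569: 2 rows → P takes values {P17, P16} — violation — fails.
(iii) {P, S} -> T: (P=P16, S=61): 2 rows → T takes values {i, d} — violation — fails.
None of the 3 dependencies hold.

0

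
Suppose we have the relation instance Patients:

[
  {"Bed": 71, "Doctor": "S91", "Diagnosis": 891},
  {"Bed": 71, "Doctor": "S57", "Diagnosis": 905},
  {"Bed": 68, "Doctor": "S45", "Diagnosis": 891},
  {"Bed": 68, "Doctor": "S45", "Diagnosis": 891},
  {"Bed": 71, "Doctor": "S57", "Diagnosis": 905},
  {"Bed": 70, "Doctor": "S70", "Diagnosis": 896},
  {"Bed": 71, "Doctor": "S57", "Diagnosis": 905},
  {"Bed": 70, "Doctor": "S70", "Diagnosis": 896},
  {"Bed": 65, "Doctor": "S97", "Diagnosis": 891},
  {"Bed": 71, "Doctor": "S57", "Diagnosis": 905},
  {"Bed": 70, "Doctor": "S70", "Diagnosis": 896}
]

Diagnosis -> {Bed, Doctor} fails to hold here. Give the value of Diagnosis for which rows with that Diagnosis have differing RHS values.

891

Diagnosis=891: 4 rows → {Bed,Doctor} takes values {(71, S91), (68, S45), (65, S97)} — violation
Diagnosis=905: 4 rows → {Bed,Doctor} = (71, S57), (71, S57), (71, S57), (71, S57) ✓
Diagnosis=896: 3 rows → {Bed,Doctor} = (70, S70), (70, S70), (70, S70) ✓
The only Diagnosis value with inconsistent RHS is Diagnosis=891.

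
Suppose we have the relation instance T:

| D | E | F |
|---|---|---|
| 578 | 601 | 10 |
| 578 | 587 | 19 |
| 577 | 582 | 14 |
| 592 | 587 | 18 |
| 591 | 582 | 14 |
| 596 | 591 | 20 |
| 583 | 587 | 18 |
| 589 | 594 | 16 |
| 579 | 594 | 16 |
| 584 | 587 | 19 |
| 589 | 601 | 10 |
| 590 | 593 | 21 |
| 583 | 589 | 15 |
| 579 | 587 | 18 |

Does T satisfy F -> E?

Yes

F=10: 2 rows → E = 601, 601 ✓
F=19: 2 rows → E = 587, 587 ✓
F=14: 2 rows → E = 582, 582 ✓
F=18: 3 rows → E = 587, 587, 587 ✓
F=20: 1 row → E = 591 ✓
F=16: 2 rows → E = 594, 594 ✓
F=21: 1 row → E = 593 ✓
F=15: 1 row → E = 589 ✓
Every F value is associated with a single E value, so F -> E holds.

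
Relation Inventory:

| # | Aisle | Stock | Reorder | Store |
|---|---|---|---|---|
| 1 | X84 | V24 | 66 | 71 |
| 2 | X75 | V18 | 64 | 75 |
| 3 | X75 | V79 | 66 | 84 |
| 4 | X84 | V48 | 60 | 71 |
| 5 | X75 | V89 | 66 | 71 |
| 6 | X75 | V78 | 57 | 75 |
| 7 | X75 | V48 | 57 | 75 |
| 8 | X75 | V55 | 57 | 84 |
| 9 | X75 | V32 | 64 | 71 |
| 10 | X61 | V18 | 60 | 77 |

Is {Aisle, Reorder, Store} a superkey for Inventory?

No

Rows 6 and 7 have the same {Aisle, Reorder, Store} value (Aisle=X75, Reorder=57, Store=75) but are distinct tuples, so {Aisle, Reorder, Store} does not determine every attribute — not a superkey.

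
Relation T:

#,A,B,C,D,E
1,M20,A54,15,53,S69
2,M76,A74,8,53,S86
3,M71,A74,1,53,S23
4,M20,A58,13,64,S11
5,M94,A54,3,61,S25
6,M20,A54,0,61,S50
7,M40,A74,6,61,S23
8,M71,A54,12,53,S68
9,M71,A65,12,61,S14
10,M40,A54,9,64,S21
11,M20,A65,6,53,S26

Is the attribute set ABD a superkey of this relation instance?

All 11 rows have distinct ABD values, so ABD → (all attributes) holds and ABD is a superkey.

Yes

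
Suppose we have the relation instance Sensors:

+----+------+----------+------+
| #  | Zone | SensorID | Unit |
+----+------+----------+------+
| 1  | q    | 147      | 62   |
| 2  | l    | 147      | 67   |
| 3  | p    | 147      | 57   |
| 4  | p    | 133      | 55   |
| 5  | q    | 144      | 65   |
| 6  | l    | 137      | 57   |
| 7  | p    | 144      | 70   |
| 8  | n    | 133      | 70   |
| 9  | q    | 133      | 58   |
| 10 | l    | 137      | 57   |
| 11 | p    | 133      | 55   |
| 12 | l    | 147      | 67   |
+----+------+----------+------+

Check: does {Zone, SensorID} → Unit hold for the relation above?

Yes

(Zone=q, SensorID=147): row 1 → Unit = 62 ✓
(Zone=l, SensorID=147): rows 2, 12 → Unit = 67, 67 ✓
(Zone=p, SensorID=147): row 3 → Unit = 57 ✓
(Zone=p, SensorID=133): rows 4, 11 → Unit = 55, 55 ✓
(Zone=q, SensorID=144): row 5 → Unit = 65 ✓
(Zone=l, SensorID=137): rows 6, 10 → Unit = 57, 57 ✓
(Zone=p, SensorID=144): row 7 → Unit = 70 ✓
(Zone=n, SensorID=133): row 8 → Unit = 70 ✓
(Zone=q, SensorID=133): row 9 → Unit = 58 ✓
Every {Zone, SensorID} value is associated with a single Unit value, so {Zone, SensorID} → Unit holds.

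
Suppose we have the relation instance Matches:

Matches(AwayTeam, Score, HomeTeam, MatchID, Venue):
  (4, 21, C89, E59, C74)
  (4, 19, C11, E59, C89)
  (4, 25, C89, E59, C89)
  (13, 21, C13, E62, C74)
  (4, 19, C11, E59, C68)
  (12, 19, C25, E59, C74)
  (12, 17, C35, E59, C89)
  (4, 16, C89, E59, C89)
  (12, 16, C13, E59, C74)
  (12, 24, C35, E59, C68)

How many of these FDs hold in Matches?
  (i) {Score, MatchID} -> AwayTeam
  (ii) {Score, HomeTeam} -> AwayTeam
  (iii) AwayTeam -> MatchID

2

(i) {Score, MatchID} -> AwayTeam: (Score=19, MatchID=E59): 3 rows → AwayTeam takes values {4, 12} — violation; (Score=16, MatchID=E59): 2 rows → AwayTeam takes values {4, 12} — violation — fails.
(ii) {Score, HomeTeam} -> AwayTeam: every LHS value maps to a single RHS value — holds.
(iii) AwayTeam -> MatchID: every LHS value maps to a single RHS value — holds.
2 of the 3 dependencies hold.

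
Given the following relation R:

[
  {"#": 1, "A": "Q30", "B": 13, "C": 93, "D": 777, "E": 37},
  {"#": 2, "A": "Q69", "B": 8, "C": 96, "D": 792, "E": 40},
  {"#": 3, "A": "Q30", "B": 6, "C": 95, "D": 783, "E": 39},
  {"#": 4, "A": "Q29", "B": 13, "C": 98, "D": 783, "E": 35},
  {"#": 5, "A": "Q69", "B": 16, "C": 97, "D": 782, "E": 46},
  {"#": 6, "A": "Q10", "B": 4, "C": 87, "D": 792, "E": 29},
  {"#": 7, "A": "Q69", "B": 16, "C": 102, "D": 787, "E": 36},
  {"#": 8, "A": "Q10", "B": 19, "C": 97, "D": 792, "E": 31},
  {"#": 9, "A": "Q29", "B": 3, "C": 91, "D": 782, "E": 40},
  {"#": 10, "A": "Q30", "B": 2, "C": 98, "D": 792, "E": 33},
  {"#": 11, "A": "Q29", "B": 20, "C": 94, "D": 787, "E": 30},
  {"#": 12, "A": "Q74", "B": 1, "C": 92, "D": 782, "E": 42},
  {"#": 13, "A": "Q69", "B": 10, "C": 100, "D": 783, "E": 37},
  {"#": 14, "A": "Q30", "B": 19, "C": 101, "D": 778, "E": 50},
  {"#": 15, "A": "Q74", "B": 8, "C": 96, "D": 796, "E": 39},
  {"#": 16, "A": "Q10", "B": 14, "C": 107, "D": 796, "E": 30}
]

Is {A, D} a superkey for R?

No

Rows 6 and 8 have the same {A, D} value (A=Q10, D=792) but are distinct tuples, so {A, D} does not determine every attribute — not a superkey.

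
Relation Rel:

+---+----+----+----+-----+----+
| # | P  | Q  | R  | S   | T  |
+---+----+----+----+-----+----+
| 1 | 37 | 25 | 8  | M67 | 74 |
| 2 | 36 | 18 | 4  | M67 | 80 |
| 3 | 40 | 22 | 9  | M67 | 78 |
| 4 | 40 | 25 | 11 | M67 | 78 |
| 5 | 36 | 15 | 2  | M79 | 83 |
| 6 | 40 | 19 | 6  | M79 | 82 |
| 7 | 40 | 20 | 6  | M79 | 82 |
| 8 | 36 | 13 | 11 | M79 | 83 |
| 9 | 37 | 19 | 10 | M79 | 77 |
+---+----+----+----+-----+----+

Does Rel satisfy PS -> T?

Yes

(P=37, S=M67): row 1 → T = 74 ✓
(P=36, S=M67): row 2 → T = 80 ✓
(P=40, S=M67): rows 3, 4 → T = 78, 78 ✓
(P=36, S=M79): rows 5, 8 → T = 83, 83 ✓
(P=40, S=M79): rows 6, 7 → T = 82, 82 ✓
(P=37, S=M79): row 9 → T = 77 ✓
Every PS value is associated with a single T value, so PS -> T holds.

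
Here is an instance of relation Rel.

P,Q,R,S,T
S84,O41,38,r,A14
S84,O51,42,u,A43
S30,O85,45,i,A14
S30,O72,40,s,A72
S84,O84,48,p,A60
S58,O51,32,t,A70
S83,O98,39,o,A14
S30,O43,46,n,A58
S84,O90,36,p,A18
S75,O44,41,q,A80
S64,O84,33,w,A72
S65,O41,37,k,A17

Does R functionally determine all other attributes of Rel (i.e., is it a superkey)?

All 12 rows have distinct R values, so R → (all attributes) holds and R is a superkey.

Yes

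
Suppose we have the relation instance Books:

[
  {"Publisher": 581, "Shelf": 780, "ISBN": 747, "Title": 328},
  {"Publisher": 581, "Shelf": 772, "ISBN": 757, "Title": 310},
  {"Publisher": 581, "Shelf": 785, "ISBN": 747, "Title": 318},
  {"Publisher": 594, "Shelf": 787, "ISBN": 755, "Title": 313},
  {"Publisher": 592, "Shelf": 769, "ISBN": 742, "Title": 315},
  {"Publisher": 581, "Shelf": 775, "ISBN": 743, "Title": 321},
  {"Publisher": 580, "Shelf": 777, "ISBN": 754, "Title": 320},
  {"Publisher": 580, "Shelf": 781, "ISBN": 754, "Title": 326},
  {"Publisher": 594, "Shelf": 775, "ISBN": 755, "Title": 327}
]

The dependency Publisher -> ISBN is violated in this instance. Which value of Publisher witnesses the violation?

Publisher=581: 4 rows → ISBN takes values {747, 757, 743} — violation
Publisher=594: 2 rows → ISBN = 755, 755 ✓
Publisher=592: 1 row → ISBN = 742 ✓
Publisher=580: 2 rows → ISBN = 754, 754 ✓
The only Publisher value with inconsistent ISBN is Publisher=581.

581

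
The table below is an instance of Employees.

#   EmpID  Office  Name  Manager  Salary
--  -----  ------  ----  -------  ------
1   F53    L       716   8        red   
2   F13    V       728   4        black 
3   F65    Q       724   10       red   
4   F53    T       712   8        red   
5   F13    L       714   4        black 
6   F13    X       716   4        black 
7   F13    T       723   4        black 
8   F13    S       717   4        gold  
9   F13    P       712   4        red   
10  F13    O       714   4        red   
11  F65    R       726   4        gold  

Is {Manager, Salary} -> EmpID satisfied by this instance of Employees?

(Manager=8, Salary=red): rows 1, 4 → EmpID = F53, F53 ✓
(Manager=4, Salary=black): rows 2, 5, 6, 7 → EmpID = F13, F13, F13, F13 ✓
(Manager=10, Salary=red): row 3 → EmpID = F65 ✓
(Manager=4, Salary=gold): rows 8, 11 → EmpID takes values {F13, F65} — violation
(Manager=4, Salary=red): rows 9, 10 → EmpID = F13, F13 ✓
Two rows agree on {Manager, Salary} but differ on EmpID, so {Manager, Salary} -> EmpID does not hold.

No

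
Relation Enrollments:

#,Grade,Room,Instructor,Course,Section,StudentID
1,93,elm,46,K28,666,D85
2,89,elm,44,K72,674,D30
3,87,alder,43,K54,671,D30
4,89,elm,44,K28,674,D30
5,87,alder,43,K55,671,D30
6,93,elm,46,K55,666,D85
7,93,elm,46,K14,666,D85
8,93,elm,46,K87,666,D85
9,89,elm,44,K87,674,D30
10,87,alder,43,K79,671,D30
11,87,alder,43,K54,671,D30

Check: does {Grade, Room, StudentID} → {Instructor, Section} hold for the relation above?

Yes

(Grade=93, Room=elm, StudentID=D85): rows 1, 6, 7, 8 → {Instructor,Section} = (46, 666), (46, 666), (46, 666), (46, 666) ✓
(Grade=89, Room=elm, StudentID=D30): rows 2, 4, 9 → {Instructor,Section} = (44, 674), (44, 674), (44, 674) ✓
(Grade=87, Room=alder, StudentID=D30): rows 3, 5, 10, 11 → {Instructor,Section} = (43, 671), (43, 671), (43, 671), (43, 671) ✓
Every {Grade, Room, StudentID} value is associated with a single {Instructor, Section} value, so {Grade, Room, StudentID} → {Instructor, Section} holds.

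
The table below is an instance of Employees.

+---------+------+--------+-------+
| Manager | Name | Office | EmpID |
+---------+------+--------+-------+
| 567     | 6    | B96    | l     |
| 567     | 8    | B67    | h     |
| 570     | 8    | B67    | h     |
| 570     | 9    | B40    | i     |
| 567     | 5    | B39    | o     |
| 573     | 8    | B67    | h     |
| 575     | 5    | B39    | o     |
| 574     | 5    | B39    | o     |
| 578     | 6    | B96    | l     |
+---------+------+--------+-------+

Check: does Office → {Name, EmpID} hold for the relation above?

Yes

Office=B96: 2 rows → {Name,EmpID} = (6, l), (6, l) ✓
Office=B67: 3 rows → {Name,EmpID} = (8, h), (8, h), (8, h) ✓
Office=B40: 1 row → {Name,EmpID} = (9, i) ✓
Office=B39: 3 rows → {Name,EmpID} = (5, o), (5, o), (5, o) ✓
Every Office value is associated with a single {Name, EmpID} value, so Office → {Name, EmpID} holds.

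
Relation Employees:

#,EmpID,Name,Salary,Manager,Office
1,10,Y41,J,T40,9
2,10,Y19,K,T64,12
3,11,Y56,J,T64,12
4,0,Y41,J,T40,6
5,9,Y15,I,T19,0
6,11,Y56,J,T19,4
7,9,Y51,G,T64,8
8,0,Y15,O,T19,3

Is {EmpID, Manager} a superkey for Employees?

All 8 rows have distinct {EmpID, Manager} values, so {EmpID, Manager} → (all attributes) holds and {EmpID, Manager} is a superkey.

Yes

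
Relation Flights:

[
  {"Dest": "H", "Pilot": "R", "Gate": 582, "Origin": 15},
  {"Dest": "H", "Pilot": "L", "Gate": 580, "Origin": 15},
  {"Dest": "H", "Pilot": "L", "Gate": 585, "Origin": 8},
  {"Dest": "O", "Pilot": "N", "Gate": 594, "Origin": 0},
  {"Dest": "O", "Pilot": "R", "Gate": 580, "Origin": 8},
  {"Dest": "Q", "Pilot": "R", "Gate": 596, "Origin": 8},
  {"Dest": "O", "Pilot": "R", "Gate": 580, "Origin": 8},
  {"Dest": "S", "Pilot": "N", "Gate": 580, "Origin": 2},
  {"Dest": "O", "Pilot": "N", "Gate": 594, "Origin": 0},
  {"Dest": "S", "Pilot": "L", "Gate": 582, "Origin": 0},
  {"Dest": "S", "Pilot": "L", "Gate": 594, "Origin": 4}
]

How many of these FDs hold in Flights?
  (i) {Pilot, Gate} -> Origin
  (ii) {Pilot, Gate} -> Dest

(i) {Pilot, Gate} -> Origin: every LHS value maps to a single RHS value — holds.
(ii) {Pilot, Gate} -> Dest: every LHS value maps to a single RHS value — holds.
2 of the 2 dependencies hold.

2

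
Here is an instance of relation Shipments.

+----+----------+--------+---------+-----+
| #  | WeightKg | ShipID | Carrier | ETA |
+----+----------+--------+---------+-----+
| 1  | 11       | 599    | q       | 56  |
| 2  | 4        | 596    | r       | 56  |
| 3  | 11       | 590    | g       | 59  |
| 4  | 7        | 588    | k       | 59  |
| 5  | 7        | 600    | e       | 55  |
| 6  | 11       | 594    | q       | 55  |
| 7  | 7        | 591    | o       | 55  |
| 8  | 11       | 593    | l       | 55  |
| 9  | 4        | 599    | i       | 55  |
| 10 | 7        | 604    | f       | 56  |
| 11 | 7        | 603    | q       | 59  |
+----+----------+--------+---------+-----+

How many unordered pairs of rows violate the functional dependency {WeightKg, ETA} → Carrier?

(WeightKg=7, ETA=59): violating pairs (4,11) — 1 pair.
(WeightKg=7, ETA=55): violating pairs (5,7) — 1 pair.
(WeightKg=11, ETA=55): violating pairs (6,8) — 1 pair.

3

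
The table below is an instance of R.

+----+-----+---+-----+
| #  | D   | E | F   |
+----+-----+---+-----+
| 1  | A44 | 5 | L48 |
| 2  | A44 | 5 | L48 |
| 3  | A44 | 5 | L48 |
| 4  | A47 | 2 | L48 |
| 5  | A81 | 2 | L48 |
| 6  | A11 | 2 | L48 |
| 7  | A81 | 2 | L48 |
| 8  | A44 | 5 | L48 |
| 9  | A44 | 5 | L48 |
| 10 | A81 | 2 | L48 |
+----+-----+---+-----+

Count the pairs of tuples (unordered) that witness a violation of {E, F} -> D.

(E=5, F=L48): all 5 rows agree on D — 0 pairs.
(E=2, F=L48): violating pairs (4,5), (4,6), (4,7), (4,10), (5,6), (6,7), (6,10) — 7 pairs.

7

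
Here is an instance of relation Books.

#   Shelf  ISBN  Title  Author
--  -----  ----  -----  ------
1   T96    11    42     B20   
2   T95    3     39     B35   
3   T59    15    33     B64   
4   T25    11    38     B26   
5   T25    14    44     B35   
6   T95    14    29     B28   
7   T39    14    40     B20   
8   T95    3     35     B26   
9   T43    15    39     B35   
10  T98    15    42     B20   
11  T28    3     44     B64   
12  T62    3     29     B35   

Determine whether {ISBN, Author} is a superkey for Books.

Rows 2 and 12 have the same {ISBN, Author} value (ISBN=3, Author=B35) but are distinct tuples, so {ISBN, Author} does not determine every attribute — not a superkey.

No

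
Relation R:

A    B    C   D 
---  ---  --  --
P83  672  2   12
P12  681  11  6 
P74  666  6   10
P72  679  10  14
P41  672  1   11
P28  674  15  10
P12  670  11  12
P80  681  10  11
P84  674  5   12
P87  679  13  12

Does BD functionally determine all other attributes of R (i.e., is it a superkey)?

All 10 rows have distinct BD values, so BD → (all attributes) holds and BD is a superkey.

Yes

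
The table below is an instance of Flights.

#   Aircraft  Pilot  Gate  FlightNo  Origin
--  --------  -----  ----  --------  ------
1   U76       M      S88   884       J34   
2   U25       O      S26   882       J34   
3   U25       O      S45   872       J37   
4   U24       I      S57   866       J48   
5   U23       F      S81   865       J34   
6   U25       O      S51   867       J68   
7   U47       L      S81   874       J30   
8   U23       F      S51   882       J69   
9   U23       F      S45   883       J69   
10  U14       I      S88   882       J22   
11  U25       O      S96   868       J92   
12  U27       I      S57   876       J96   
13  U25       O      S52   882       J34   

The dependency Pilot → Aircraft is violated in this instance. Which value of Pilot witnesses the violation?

Pilot=M: row 1 → Aircraft = U76 ✓
Pilot=O: rows 2, 3, 6, 11, 13 → Aircraft = U25, U25, U25, U25, U25 ✓
Pilot=I: rows 4, 10, 12 → Aircraft takes values {U24, U14, U27} — violation
Pilot=F: rows 5, 8, 9 → Aircraft = U23, U23, U23 ✓
Pilot=L: row 7 → Aircraft = U47 ✓
The only Pilot value with inconsistent Aircraft is Pilot=I.

I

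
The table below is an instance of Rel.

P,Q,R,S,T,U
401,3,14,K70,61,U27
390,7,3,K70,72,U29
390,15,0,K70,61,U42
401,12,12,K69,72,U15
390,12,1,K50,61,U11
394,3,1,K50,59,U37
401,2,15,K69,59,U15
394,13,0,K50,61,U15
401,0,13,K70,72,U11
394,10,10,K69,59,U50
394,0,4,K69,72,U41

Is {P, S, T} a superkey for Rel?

Yes

All 11 rows have distinct {P, S, T} values, so {P, S, T} → (all attributes) holds and {P, S, T} is a superkey.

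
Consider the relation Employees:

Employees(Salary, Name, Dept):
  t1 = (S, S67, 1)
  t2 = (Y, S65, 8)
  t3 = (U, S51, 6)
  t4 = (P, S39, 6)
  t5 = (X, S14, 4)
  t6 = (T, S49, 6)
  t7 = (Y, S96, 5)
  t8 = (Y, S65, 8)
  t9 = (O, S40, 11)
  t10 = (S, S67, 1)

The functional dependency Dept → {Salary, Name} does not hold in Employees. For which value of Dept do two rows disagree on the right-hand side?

Dept=1: rows 1, 10 → {Salary,Name} = (S, S67), (S, S67) ✓
Dept=8: rows 2, 8 → {Salary,Name} = (Y, S65), (Y, S65) ✓
Dept=6: rows 3, 4, 6 → {Salary,Name} takes values {(U, S51), (P, S39), (T, S49)} — violation
Dept=4: row 5 → {Salary,Name} = (X, S14) ✓
Dept=5: row 7 → {Salary,Name} = (Y, S96) ✓
Dept=11: row 9 → {Salary,Name} = (O, S40) ✓
The only Dept value with inconsistent RHS is Dept=6.

6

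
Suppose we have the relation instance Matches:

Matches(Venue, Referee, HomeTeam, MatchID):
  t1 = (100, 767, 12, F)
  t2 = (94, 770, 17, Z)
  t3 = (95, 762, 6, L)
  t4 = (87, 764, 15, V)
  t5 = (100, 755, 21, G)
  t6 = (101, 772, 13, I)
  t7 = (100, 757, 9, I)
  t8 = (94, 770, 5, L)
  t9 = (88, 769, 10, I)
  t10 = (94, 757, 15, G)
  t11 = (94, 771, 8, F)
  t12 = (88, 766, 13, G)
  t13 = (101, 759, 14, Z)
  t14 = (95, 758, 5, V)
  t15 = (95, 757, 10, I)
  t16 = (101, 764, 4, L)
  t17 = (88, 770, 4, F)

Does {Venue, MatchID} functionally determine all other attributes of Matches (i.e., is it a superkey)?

All 17 rows have distinct {Venue, MatchID} values, so {Venue, MatchID} → (all attributes) holds and {Venue, MatchID} is a superkey.

Yes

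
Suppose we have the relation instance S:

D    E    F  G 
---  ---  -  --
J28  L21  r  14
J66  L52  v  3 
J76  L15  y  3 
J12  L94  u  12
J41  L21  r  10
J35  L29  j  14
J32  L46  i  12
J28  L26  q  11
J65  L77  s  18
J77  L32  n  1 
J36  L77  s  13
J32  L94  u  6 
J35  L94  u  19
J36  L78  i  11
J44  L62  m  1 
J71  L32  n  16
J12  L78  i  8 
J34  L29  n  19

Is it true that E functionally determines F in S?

E=L21: 2 rows → F = r, r ✓
E=L52: 1 row → F = v ✓
E=L15: 1 row → F = y ✓
E=L94: 3 rows → F = u, u, u ✓
E=L29: 2 rows → F takes values {j, n} — violation
E=L46: 1 row → F = i ✓
E=L26: 1 row → F = q ✓
E=L77: 2 rows → F = s, s ✓
E=L32: 2 rows → F = n, n ✓
E=L78: 2 rows → F = i, i ✓
E=L62: 1 row → F = m ✓
Two rows agree on E but differ on F, so E -> F does not hold.

No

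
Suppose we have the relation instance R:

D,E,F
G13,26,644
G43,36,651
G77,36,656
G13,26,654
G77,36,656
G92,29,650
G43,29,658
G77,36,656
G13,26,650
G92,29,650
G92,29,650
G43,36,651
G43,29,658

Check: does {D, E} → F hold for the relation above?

(D=G13, E=26): 3 rows → F takes values {644, 654, 650} — violation
(D=G43, E=36): 2 rows → F = 651, 651 ✓
(D=G77, E=36): 3 rows → F = 656, 656, 656 ✓
(D=G92, E=29): 3 rows → F = 650, 650, 650 ✓
(D=G43, E=29): 2 rows → F = 658, 658 ✓
Two rows agree on {D, E} but differ on F, so {D, E} → F does not hold.

No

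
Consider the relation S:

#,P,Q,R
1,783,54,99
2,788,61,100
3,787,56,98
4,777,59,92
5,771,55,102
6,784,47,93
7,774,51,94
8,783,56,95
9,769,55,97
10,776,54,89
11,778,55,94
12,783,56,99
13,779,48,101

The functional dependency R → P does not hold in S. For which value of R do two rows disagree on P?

R=99: rows 1, 12 → P = 783, 783 ✓
R=100: row 2 → P = 788 ✓
R=98: row 3 → P = 787 ✓
R=92: row 4 → P = 777 ✓
R=102: row 5 → P = 771 ✓
R=93: row 6 → P = 784 ✓
R=94: rows 7, 11 → P takes values {774, 778} — violation
R=95: row 8 → P = 783 ✓
R=97: row 9 → P = 769 ✓
R=89: row 10 → P = 776 ✓
R=101: row 13 → P = 779 ✓
The only R value with inconsistent P is R=94.

94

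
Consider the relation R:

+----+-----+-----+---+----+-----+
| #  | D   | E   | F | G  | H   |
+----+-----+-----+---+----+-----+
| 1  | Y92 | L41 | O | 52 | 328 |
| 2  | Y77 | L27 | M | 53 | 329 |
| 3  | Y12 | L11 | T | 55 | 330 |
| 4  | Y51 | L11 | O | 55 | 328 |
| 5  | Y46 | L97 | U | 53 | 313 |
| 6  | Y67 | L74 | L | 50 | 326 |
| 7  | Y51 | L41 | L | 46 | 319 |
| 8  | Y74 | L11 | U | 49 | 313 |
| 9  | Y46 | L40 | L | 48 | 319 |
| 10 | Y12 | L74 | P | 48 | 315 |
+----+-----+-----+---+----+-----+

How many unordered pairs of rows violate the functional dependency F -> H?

F=O: all 2 rows agree on H — 0 pairs.
F=U: all 2 rows agree on H — 0 pairs.
F=L: violating pairs (6,7), (6,9) — 2 pairs.

2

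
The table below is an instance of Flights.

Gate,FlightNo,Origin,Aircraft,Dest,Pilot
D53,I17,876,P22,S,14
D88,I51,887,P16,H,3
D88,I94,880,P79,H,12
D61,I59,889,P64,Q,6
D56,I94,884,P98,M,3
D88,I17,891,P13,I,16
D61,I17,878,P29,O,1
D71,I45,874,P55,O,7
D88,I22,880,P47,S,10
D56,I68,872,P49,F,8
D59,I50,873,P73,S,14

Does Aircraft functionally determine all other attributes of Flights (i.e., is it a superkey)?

All 11 rows have distinct Aircraft values, so Aircraft → (all attributes) holds and Aircraft is a superkey.

Yes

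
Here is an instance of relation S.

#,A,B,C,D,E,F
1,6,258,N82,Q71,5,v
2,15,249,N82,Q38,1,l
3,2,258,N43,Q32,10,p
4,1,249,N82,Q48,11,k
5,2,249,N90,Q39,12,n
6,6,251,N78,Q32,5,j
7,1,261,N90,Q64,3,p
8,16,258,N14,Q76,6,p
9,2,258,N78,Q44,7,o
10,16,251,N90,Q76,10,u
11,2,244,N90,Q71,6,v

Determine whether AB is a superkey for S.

Rows 3 and 9 have the same AB value (A=2, B=258) but are distinct tuples, so AB does not determine every attribute — not a superkey.

No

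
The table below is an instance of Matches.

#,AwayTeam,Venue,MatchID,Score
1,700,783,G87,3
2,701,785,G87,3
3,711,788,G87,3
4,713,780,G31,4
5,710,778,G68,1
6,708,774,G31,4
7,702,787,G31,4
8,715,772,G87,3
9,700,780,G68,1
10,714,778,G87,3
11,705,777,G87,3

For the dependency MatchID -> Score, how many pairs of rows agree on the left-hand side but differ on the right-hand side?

0

MatchID=G87: all 6 rows agree on Score — 0 pairs.
MatchID=G31: all 3 rows agree on Score — 0 pairs.
MatchID=G68: all 2 rows agree on Score — 0 pairs.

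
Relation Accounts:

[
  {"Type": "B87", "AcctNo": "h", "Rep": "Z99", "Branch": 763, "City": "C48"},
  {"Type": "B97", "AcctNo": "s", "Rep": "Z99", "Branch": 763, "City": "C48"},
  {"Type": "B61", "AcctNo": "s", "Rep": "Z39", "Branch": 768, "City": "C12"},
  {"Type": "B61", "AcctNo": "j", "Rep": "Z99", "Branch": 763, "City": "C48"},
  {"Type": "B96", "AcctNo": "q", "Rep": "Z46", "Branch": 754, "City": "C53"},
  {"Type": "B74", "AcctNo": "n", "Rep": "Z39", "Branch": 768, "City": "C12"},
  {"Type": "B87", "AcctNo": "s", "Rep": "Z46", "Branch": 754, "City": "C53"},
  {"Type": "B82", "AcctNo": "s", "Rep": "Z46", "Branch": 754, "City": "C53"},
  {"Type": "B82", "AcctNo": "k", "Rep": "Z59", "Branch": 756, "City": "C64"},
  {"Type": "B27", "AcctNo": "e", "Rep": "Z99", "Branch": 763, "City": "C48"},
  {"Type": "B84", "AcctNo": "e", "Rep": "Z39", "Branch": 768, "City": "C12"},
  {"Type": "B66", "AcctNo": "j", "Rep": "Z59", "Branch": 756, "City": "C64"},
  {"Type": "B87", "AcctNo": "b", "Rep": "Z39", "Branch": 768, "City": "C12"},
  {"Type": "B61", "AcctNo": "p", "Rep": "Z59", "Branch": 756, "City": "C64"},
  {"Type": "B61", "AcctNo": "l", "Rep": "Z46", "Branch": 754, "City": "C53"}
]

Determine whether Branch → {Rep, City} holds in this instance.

Branch=763: 4 rows → {Rep,City} = (Z99, C48), (Z99, C48), (Z99, C48), (Z99, C48) ✓
Branch=768: 4 rows → {Rep,City} = (Z39, C12), (Z39, C12), (Z39, C12), (Z39, C12) ✓
Branch=754: 4 rows → {Rep,City} = (Z46, C53), (Z46, C53), (Z46, C53), (Z46, C53) ✓
Branch=756: 3 rows → {Rep,City} = (Z59, C64), (Z59, C64), (Z59, C64) ✓
Every Branch value is associated with a single {Rep, City} value, so Branch → {Rep, City} holds.

Yes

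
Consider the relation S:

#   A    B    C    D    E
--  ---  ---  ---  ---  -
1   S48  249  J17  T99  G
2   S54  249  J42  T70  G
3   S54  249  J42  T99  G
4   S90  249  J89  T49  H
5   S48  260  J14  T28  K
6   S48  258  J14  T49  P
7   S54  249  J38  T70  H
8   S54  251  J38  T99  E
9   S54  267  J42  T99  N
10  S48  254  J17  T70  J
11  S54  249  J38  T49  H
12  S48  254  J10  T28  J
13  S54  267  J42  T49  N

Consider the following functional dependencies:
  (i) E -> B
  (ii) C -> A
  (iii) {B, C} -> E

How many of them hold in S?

3

(i) E -> B: every LHS value maps to a single RHS value — holds.
(ii) C -> A: every LHS value maps to a single RHS value — holds.
(iii) {B, C} -> E: every LHS value maps to a single RHS value — holds.
3 of the 3 dependencies hold.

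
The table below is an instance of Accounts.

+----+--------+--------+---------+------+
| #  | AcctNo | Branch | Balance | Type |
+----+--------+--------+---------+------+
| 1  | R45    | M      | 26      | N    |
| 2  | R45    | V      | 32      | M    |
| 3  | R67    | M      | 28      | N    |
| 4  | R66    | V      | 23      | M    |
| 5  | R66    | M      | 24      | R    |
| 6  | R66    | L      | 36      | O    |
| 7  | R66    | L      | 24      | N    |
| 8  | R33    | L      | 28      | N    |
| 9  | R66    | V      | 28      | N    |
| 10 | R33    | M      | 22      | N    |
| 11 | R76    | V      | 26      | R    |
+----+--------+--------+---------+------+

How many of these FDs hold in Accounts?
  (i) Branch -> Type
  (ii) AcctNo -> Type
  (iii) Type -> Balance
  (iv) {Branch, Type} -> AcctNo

(i) Branch -> Type: Branch=M: rows 1, 3, 5, 10 → Type takes values {N, R} — violation; Branch=V: rows 2, 4, 9, 11 → Type takes values {M, N, R} — violation; Branch=L: rows 6, 7, 8 → Type takes values {O, N} — violation — fails.
(ii) AcctNo -> Type: AcctNo=R45: rows 1, 2 → Type takes values {N, M} — violation; AcctNo=R66: rows 4, 5, 6, 7, 9 → Type takes values {M, R, O, N} — violation — fails.
(iii) Type -> Balance: Type=N: rows 1, 3, 7, 8, 9, 10 → Balance takes values {26, 28, 24, 22} — violation; Type=M: rows 2, 4 → Balance takes values {32, 23} — violation; Type=R: rows 5, 11 → Balance takes values {24, 26} — violation — fails.
(iv) {Branch, Type} -> AcctNo: (Branch=M, Type=N): rows 1, 3, 10 → AcctNo takes values {R45, R67, R33} — violation; (Branch=V, Type=M): rows 2, 4 → AcctNo takes values {R45, R66} — violation; (Branch=L, Type=N): rows 7, 8 → AcctNo takes values {R66, R33} — violation — fails.
None of the 4 dependencies hold.

0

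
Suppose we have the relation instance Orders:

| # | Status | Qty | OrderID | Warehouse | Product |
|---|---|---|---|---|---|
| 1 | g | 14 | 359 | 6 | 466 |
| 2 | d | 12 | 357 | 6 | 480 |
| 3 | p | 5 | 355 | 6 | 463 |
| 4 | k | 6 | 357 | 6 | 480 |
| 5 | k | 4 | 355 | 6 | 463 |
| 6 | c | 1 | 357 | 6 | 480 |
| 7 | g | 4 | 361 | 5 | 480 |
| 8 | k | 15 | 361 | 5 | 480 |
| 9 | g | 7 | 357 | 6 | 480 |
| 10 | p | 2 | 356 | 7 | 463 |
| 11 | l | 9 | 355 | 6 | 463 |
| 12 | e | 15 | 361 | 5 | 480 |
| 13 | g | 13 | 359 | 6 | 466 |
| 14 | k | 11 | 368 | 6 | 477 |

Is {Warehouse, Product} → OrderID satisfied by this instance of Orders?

Yes

(Warehouse=6, Product=466): rows 1, 13 → OrderID = 359, 359 ✓
(Warehouse=6, Product=480): rows 2, 4, 6, 9 → OrderID = 357, 357, 357, 357 ✓
(Warehouse=6, Product=463): rows 3, 5, 11 → OrderID = 355, 355, 355 ✓
(Warehouse=5, Product=480): rows 7, 8, 12 → OrderID = 361, 361, 361 ✓
(Warehouse=7, Product=463): row 10 → OrderID = 356 ✓
(Warehouse=6, Product=477): row 14 → OrderID = 368 ✓
Every {Warehouse, Product} value is associated with a single OrderID value, so {Warehouse, Product} → OrderID holds.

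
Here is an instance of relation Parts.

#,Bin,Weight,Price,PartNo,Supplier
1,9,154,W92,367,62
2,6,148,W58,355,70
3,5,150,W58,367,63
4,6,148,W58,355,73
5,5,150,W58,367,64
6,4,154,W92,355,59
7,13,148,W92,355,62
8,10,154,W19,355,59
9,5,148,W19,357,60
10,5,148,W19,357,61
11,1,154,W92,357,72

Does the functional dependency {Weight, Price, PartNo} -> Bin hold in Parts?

Yes

(Weight=154, Price=W92, PartNo=367): row 1 → Bin = 9 ✓
(Weight=148, Price=W58, PartNo=355): rows 2, 4 → Bin = 6, 6 ✓
(Weight=150, Price=W58, PartNo=367): rows 3, 5 → Bin = 5, 5 ✓
(Weight=154, Price=W92, PartNo=355): row 6 → Bin = 4 ✓
(Weight=148, Price=W92, PartNo=355): row 7 → Bin = 13 ✓
(Weight=154, Price=W19, PartNo=355): row 8 → Bin = 10 ✓
(Weight=148, Price=W19, PartNo=357): rows 9, 10 → Bin = 5, 5 ✓
(Weight=154, Price=W92, PartNo=357): row 11 → Bin = 1 ✓
Every {Weight, Price, PartNo} value is associated with a single Bin value, so {Weight, Price, PartNo} -> Bin holds.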